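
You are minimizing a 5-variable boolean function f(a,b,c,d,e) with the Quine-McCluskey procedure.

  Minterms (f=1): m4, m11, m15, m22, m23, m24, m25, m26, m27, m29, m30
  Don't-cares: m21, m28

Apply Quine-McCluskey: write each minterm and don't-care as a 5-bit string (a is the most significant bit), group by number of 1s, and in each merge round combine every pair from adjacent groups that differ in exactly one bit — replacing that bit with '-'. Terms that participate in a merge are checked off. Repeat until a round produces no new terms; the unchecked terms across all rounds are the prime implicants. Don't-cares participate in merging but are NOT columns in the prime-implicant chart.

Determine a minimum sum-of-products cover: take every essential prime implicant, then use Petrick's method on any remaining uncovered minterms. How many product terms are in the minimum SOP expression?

6

size-2^0 implicants → 00100  01011(✓)  01111(✓)  10101(✓)  10110(✓)  10111(✓)  11000(✓)  11001(✓)  11010(✓)  11011(✓)  11100(✓)  11101(✓)  11110(✓)
size-2^1 implicants → -1011  01-11  1-101  1-110  101-1  1011-  11-00(✓)  11-01(✓)  11-10(✓)  110-0(✓)  110-1(✓)  1100-(✓)  1101-(✓)  111-0(✓)  1110-(✓)
size-2^2 implicants → 11--0  11-0-  110--
Unchecked terms (primes): -1011, 00100, 01-11, 1-101, 1-110, 101-1, 1011-, 11--0, 11-0-, 110--
Minterm coverage:
  m4 ⊆ 00100 [E]
  m11 ⊆ -1011,01-11
  m15 ⊆ 01-11 [E]
  m22 ⊆ 1-110,1011-
  m23 ⊆ 101-1,1011-
  m24 ⊆ 11--0,11-0-,110--
  m25 ⊆ 11-0-,110--
  m26 ⊆ 11--0,110--
  m27 ⊆ -1011,110--
  m29 ⊆ 1-101,11-0-
  m30 ⊆ 1-110,11--0
E = {00100, 01-11}
Petrick residual → -1011, 1011-, 11--0, 11-0-
Cover = bc'de + a'b'cd'e' + a'bde + ab'cd + abe' + abd'  |cover|=6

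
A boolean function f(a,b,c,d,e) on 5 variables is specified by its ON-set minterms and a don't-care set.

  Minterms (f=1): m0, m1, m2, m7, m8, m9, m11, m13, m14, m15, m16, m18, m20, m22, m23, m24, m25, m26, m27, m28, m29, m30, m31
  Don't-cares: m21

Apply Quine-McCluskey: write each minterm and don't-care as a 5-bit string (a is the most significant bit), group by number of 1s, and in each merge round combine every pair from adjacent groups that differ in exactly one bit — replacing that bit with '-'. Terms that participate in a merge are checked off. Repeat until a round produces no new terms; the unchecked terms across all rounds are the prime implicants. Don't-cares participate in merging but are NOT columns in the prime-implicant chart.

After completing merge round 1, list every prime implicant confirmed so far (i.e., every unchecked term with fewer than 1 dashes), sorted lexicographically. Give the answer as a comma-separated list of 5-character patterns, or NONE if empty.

NONE

[col 0] 00000*, 00001*, 00010*, 00111*, 01000*, 01001*, 01011*, 01101*, 01110*, 01111*, 10000*, 10010*, 10100*, 10101*, 10110*, 10111*, 11000*, 11001*, 11010*, 11011*, 11100*, 11101*, 11110*, 11111*
[col 1] -0000*, -0010*, -0111*, -1000*, -1001*, -1011*, -1101*, -1110*, -1111*, 0-000*, 0-001*, 0-111*, 000-0*, 0000-*, 01-01*, 01-11*, 010-1*, 0100-*, 011-1*, 0111-*, 1-000*, 1-010*, 1-100*, 1-101*, 1-110*, 1-111*, 10-00*, 10-10*, 100-0*, 101-0*, 101-1*, 1010-*, 1011-*, 11-00*, 11-01*, 11-10*, 11-11*, 110-0*, 110-1*, 1100-*, 1101-*, 111-0*, 111-1*, 1110-*, 1111-*
[col 2] --000, --111, -00-0, -1-01*, -1-11*, -10-1*, -100-, -11-1*, -111-, 0-00-, 01--1*, 1--00*, 1--10*, 1-0-0*, 1-1-0*, 1-1-1*, 1-10-*, 1-11-*, 10--0*, 101--*, 11--0*, 11--1*, 11-0-*, 11-1-*, 110--*, 111--*
[col 3] -1--1, 1---0, 1-1--, 11---
Prime implicants: --000, --111, -00-0, -1--1, -100-, -111-, 0-00-, 1---0, 1-1--, 11---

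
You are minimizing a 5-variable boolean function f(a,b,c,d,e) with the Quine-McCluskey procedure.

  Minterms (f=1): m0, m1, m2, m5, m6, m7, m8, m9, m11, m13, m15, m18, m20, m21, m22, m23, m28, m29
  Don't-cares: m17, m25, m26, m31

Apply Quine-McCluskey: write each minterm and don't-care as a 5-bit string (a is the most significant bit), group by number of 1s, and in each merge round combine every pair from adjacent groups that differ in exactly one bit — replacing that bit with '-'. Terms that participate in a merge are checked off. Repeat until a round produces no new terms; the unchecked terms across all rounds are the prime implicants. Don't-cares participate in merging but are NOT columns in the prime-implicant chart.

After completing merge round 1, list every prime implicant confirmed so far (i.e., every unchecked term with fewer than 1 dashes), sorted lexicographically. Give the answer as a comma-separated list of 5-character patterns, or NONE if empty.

[col 0] 00000*, 00001*, 00010*, 00101*, 00110*, 00111*, 01000*, 01001*, 01011*, 01101*, 01111*, 10001*, 10010*, 10100*, 10101*, 10110*, 10111*, 11001*, 11010*, 11100*, 11101*, 11111*
[col 1] -0001*, -0010*, -0101*, -0110*, -0111*, -1001*, -1101*, -1111*, 0-000*, 0-001*, 0-101*, 0-111*, 00-01*, 00-10*, 000-0, 0000-*, 001-1*, 0011-*, 01-01*, 01-11*, 010-1*, 0100-*, 011-1*, 1-001*, 1-010, 1-100*, 1-101*, 1-111*, 10-01*, 10-10*, 101-0*, 101-1*, 1010-*, 1011-*, 11-01*, 111-1*, 1110-*
[col 2] --001*, --101*, --111*, -0-01*, -0-10, -01-1*, -011-, -1-01*, -11-1*, 0--01*, 0-00-, 0-1-1*, 01--1, 1--01*, 1-1-1*, 1-10-, 101--
[col 3] ---01, --1-1
Prime implicants: ---01, --1-1, -0-10, -011-, 0-00-, 000-0, 01--1, 1-010, 1-10-, 101--

NONE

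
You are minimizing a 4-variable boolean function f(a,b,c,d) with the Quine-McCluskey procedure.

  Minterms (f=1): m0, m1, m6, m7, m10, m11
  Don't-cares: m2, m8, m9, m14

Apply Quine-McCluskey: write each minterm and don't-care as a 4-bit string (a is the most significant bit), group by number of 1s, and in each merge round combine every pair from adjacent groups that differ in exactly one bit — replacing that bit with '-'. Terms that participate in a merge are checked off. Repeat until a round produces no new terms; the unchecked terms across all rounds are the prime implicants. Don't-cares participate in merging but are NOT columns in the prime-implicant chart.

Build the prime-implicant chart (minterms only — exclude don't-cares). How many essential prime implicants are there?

[col 0] 0000*, 0001*, 0010*, 0110*, 0111*, 1000*, 1001*, 1010*, 1011*, 1110*
[col 1] -000*, -001*, -010*, -110*, 0-10*, 00-0*, 000-*, 011-, 1-10*, 10-0*, 10-1*, 100-*, 101-*
[col 2] --10, -0-0, -00-, 10--
Prime implicants: --10, -0-0, -00-, 011-, 10--
PI chart (minterm → PIs covering it):
  0 | -0-0,-00-
  1 | -00-  (sole → essential)
  6 | --10,011-
  7 | 011-  (sole → essential)
  10 | --10,-0-0,10--
  11 | 10--  (sole → essential)
Essential prime implicants: -00-, 011-, 10--

3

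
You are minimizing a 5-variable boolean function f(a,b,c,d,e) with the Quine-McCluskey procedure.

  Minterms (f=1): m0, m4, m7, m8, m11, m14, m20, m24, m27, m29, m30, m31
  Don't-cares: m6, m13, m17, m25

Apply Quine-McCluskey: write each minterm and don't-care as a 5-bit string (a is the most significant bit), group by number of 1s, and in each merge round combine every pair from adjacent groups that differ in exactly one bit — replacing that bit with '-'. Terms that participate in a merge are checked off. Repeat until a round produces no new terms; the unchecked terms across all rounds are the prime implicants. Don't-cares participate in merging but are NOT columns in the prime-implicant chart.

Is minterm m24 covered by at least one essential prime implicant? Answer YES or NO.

NO

size-2^0 implicants → 00000(✓)  00100(✓)  00110(✓)  00111(✓)  01000(✓)  01011(✓)  01101(✓)  01110(✓)  10001(✓)  10100(✓)  11000(✓)  11001(✓)  11011(✓)  11101(✓)  11110(✓)  11111(✓)
size-2^1 implicants → -0100  -1000  -1011  -1101  -1110  0-000  0-110  00-00  001-0  0011-  1-001  11-01(✓)  11-11(✓)  110-1(✓)  1100-  111-1(✓)  1111-
size-2^2 implicants → 11--1
Unchecked terms (primes): -0100, -1000, -1011, -1101, -1110, 0-000, 0-110, 00-00, 001-0, 0011-, 1-001, 11--1, 1100-, 1111-
Minterm coverage:
  m0 ⊆ 0-000,00-00
  m4 ⊆ -0100,00-00,001-0
  m7 ⊆ 0011- [E]
  m8 ⊆ -1000,0-000
  m11 ⊆ -1011 [E]
  m14 ⊆ -1110,0-110
  m20 ⊆ -0100 [E]
  m24 ⊆ -1000,1100-
  m27 ⊆ -1011,11--1
  m29 ⊆ -1101,11--1
  m30 ⊆ -1110,1111-
  m31 ⊆ 11--1,1111-
E = {-0100, -1011, 0011-}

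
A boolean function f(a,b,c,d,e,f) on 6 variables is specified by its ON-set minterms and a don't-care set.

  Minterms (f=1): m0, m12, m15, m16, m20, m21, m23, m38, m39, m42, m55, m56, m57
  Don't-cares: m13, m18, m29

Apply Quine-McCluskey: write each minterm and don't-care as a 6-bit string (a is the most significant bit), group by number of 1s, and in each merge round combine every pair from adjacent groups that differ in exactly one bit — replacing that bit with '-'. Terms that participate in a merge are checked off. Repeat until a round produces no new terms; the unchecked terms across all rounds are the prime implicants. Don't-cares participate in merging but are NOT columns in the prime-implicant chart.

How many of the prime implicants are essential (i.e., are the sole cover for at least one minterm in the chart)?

[col 0] 000000*, 001100*, 001101*, 001111*, 010000*, 010010*, 010100*, 010101*, 010111*, 011101*, 100110*, 100111*, 101010, 110111*, 111000*, 111001*
[col 1] -10111, 0-0000, 0-1101, 0011-1, 00110-, 01-101, 010-00, 0100-0, 0101-1, 01010-, 1-0111, 10011-, 11100-
Prime implicants: -10111, 0-0000, 0-1101, 0011-1, 00110-, 01-101, 010-00, 0100-0, 0101-1, 01010-, 1-0111, 10011-, 101010, 11100-
PI chart (minterm → PIs covering it):
  0 | 0-0000  (sole → essential)
  12 | 00110-  (sole → essential)
  15 | 0011-1  (sole → essential)
  16 | 0-0000,010-00,0100-0
  20 | 010-00,01010-
  21 | 01-101,0101-1,01010-
  23 | -10111,0101-1
  38 | 10011-  (sole → essential)
  39 | 1-0111,10011-
  42 | 101010  (sole → essential)
  55 | -10111,1-0111
  56 | 11100-  (sole → essential)
  57 | 11100-  (sole → essential)
Essential prime implicants: 0-0000, 0011-1, 00110-, 10011-, 101010, 11100-

6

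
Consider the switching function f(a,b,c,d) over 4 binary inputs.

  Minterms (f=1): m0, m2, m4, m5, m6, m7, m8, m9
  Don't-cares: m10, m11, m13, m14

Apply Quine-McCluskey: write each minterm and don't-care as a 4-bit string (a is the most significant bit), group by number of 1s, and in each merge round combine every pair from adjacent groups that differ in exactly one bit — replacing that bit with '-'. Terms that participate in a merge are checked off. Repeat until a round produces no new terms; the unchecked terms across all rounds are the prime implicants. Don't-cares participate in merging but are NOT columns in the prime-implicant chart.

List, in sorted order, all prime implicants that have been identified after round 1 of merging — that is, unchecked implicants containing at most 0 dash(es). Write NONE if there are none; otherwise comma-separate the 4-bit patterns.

Round 0: 0000✓ 0010✓ 0100✓ 0101✓ 0110✓ 0111✓ 1000✓ 1001✓ 1010✓ 1011✓ 1101✓ 1110✓
Round 1: -000✓ -010✓ -101 -110✓ 0-00✓ 0-10✓ 00-0✓ 01-0✓ 01-1✓ 010-✓ 011-✓ 1-01 1-10✓ 10-0✓ 10-1✓ 100-✓ 101-✓
Round 2: --10 -0-0 0--0 01-- 10--
PIs = {--10, -0-0, -101, 0--0, 01--, 1-01, 10--}

NONE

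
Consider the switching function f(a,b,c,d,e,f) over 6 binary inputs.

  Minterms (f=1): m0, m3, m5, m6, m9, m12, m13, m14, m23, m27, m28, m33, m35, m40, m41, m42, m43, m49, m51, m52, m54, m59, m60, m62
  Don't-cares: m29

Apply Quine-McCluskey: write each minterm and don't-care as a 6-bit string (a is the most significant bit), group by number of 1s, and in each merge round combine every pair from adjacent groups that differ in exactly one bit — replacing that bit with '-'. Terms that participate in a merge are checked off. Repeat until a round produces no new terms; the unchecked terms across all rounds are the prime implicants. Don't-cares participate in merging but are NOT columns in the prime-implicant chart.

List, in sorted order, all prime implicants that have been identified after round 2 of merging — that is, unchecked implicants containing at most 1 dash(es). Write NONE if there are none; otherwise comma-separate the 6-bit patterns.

size-2^0 implicants → 000000  000011(✓)  000101(✓)  000110(✓)  001001(✓)  001100(✓)  001101(✓)  001110(✓)  010111  011011(✓)  011100(✓)  011101(✓)  100001(✓)  100011(✓)  101000(✓)  101001(✓)  101010(✓)  101011(✓)  110001(✓)  110011(✓)  110100(✓)  110110(✓)  111011(✓)  111100(✓)  111110(✓)
size-2^1 implicants → -00011  -01001  -11011  -11100  0-1100(✓)  0-1101(✓)  00-101  00-110  001-01  0011-0  00110-(✓)  01110-(✓)  1-0001(✓)  1-0011(✓)  1-1011(✓)  10-001(✓)  10-011(✓)  1000-1(✓)  1010-0(✓)  1010-1(✓)  10100-(✓)  10101-(✓)  11-011(✓)  11-100(✓)  11-110(✓)  1100-1(✓)  1101-0(✓)  1111-0(✓)
size-2^2 implicants → 0-110-  1--011  1-00-1  10-0-1  1010--  11-1-0
Unchecked terms (primes): -00011, -01001, -11011, -11100, 0-110-, 00-101, 00-110, 000000, 001-01, 0011-0, 010111, 1--011, 1-00-1, 10-0-1, 1010--, 11-1-0

-00011, -01001, -11011, -11100, 00-101, 00-110, 000000, 001-01, 0011-0, 010111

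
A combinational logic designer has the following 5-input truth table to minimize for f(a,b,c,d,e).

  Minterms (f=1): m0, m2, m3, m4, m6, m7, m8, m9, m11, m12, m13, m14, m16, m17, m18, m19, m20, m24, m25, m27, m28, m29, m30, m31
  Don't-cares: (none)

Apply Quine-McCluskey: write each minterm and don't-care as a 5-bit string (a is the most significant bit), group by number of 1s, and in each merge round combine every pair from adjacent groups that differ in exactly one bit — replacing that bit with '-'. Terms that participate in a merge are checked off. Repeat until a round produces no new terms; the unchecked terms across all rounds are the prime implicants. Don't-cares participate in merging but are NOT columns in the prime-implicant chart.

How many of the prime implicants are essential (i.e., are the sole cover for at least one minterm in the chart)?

Round 0: 00000✓ 00010✓ 00011✓ 00100✓ 00110✓ 00111✓ 01000✓ 01001✓ 01011✓ 01100✓ 01101✓ 01110✓ 10000✓ 10001✓ 10010✓ 10011✓ 10100✓ 11000✓ 11001✓ 11011✓ 11100✓ 11101✓ 11110✓ 11111✓
Round 1: -0000✓ -0010✓ -0011✓ -0100✓ -1000✓ -1001✓ -1011✓ -1100✓ -1101✓ -1110✓ 0-000✓ 0-011✓ 0-100✓ 0-110✓ 00-00✓ 00-10✓ 00-11✓ 000-0✓ 0001-✓ 001-0✓ 0011-✓ 01-00✓ 01-01✓ 010-1✓ 0100-✓ 011-0✓ 0110-✓ 1-000✓ 1-001✓ 1-011✓ 1-100✓ 10-00✓ 100-0✓ 100-1✓ 1000-✓ 1001-✓ 11-00✓ 11-01✓ 11-11✓ 110-1✓ 1100-✓ 111-0✓ 111-1✓ 1110-✓ 1111-✓
Round 2: --000✓ --011 --100✓ -0-00✓ -00-0 -001- -1-00✓ -1-01✓ -10-1 -100-✓ -11-0 -110-✓ 0--00✓ 0-1-0 00--0 00-1- 01-0-✓ 1--00✓ 1-0-1 1-00- 100-- 11--1 11-0-✓ 111--
Round 3: ---00 -1-0-
PIs = {---00, --011, -00-0, -001-, -1-0-, -10-1, -11-0, 0-1-0, 00--0, 00-1-, 1-0-1, 1-00-, 100--, 11--1, 111--}
Coverage chart:
  m0: ---00,-00-0,00--0
  m2: -00-0,-001-,00--0,00-1-
  m3: --011,-001-,00-1-
  m4: ---00,0-1-0,00--0
  m6: 0-1-0,00--0,00-1-
  m7: 00-1- ←essential
  m8: ---00,-1-0-
  m9: -1-0-,-10-1
  m11: --011,-10-1
  m12: ---00,-1-0-,-11-0,0-1-0
  m13: -1-0- ←essential
  m14: -11-0,0-1-0
  m16: ---00,-00-0,1-00-,100--
  m17: 1-0-1,1-00-,100--
  m18: -00-0,-001-,100--
  m19: --011,-001-,1-0-1,100--
  m20: ---00 ←essential
  m24: ---00,-1-0-,1-00-
  m25: -1-0-,-10-1,1-0-1,1-00-,11--1
  m27: --011,-10-1,1-0-1,11--1
  m28: ---00,-1-0-,-11-0,111--
  m29: -1-0-,11--1,111--
  m30: -11-0,111--
  m31: 11--1,111--
Essential: ---00, -1-0-, 00-1-

3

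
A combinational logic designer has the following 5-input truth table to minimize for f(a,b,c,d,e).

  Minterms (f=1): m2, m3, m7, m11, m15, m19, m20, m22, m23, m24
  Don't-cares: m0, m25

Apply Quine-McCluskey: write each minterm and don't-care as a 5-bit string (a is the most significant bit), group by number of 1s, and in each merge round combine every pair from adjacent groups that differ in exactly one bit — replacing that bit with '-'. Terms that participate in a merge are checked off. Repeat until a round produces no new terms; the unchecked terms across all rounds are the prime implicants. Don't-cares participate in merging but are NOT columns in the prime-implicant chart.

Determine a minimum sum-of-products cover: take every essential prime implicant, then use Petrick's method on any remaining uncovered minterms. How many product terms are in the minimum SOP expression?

Round 0: 00000✓ 00010✓ 00011✓ 00111✓ 01011✓ 01111✓ 10011✓ 10100✓ 10110✓ 10111✓ 11000✓ 11001✓
Round 1: -0011✓ -0111✓ 0-011✓ 0-111✓ 00-11✓ 000-0 0001- 01-11✓ 10-11✓ 101-0 1011- 1100-
Round 2: -0-11 0--11
PIs = {-0-11, 0--11, 000-0, 0001-, 101-0, 1011-, 1100-}
Coverage chart:
  m2: 000-0,0001-
  m3: -0-11,0--11,0001-
  m7: -0-11,0--11
  m11: 0--11 ←essential
  m15: 0--11 ←essential
  m19: -0-11 ←essential
  m20: 101-0 ←essential
  m22: 101-0,1011-
  m23: -0-11,1011-
  m24: 1100- ←essential
Essential: -0-11, 0--11, 101-0, 1100-
Petrick residual → 000-0
Min cover (5 terms): b'de + a'de + a'b'c'e' + ab'ce' + abc'd'

5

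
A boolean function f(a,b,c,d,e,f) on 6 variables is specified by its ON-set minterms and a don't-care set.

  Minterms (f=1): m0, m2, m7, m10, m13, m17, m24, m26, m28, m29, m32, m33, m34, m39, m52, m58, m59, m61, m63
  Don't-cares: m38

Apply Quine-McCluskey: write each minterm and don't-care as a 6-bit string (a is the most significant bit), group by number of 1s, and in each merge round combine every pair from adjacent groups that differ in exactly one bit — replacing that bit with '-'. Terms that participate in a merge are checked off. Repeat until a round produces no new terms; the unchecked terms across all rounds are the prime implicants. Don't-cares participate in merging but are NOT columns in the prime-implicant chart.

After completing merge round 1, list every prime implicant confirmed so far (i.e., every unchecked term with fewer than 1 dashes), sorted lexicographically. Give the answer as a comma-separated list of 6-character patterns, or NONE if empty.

size-2^0 implicants → 000000(✓)  000010(✓)  000111(✓)  001010(✓)  001101(✓)  010001  011000(✓)  011010(✓)  011100(✓)  011101(✓)  100000(✓)  100001(✓)  100010(✓)  100110(✓)  100111(✓)  110100  111010(✓)  111011(✓)  111101(✓)  111111(✓)
size-2^1 implicants → -00000(✓)  -00010(✓)  -00111  -11010  -11101  0-1010  0-1101  00-010  0000-0(✓)  011-00  0110-0  01110-  100-10  1000-0(✓)  10000-  10011-  111-11  11101-  1111-1
size-2^2 implicants → -000-0
Unchecked terms (primes): -000-0, -00111, -11010, -11101, 0-1010, 0-1101, 00-010, 010001, 011-00, 0110-0, 01110-, 100-10, 10000-, 10011-, 110100, 111-11, 11101-, 1111-1

010001, 110100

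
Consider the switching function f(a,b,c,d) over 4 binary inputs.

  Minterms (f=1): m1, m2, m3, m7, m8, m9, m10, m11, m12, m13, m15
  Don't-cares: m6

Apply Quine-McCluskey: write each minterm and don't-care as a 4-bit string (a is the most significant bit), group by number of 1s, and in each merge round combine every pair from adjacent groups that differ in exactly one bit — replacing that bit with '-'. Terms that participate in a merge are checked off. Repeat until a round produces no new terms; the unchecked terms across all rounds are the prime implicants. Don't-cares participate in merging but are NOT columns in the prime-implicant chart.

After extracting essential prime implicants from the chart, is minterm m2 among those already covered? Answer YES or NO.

NO

size-2^0 implicants → 0001(✓)  0010(✓)  0011(✓)  0110(✓)  0111(✓)  1000(✓)  1001(✓)  1010(✓)  1011(✓)  1100(✓)  1101(✓)  1111(✓)
size-2^1 implicants → -001(✓)  -010(✓)  -011(✓)  -111(✓)  0-10(✓)  0-11(✓)  00-1(✓)  001-(✓)  011-(✓)  1-00(✓)  1-01(✓)  1-11(✓)  10-0(✓)  10-1(✓)  100-(✓)  101-(✓)  11-1(✓)  110-(✓)
size-2^2 implicants → --11  -0-1  -01-  0-1-  1--1  1-0-  10--
Unchecked terms (primes): --11, -0-1, -01-, 0-1-, 1--1, 1-0-, 10--
Minterm coverage:
  m1 ⊆ -0-1 [E]
  m2 ⊆ -01-,0-1-
  m3 ⊆ --11,-0-1,-01-,0-1-
  m7 ⊆ --11,0-1-
  m8 ⊆ 1-0-,10--
  m9 ⊆ -0-1,1--1,1-0-,10--
  m10 ⊆ -01-,10--
  m11 ⊆ --11,-0-1,-01-,1--1,10--
  m12 ⊆ 1-0- [E]
  m13 ⊆ 1--1,1-0-
  m15 ⊆ --11,1--1
E = {-0-1, 1-0-}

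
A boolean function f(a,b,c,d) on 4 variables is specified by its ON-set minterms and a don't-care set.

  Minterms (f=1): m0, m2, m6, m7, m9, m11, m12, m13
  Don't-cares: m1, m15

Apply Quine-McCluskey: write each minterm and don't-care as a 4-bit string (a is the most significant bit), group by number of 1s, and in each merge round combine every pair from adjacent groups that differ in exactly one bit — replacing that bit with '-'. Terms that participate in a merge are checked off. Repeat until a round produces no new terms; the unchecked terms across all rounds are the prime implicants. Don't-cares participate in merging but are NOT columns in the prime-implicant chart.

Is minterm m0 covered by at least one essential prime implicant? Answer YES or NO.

NO

size-2^0 implicants → 0000(✓)  0001(✓)  0010(✓)  0110(✓)  0111(✓)  1001(✓)  1011(✓)  1100(✓)  1101(✓)  1111(✓)
size-2^1 implicants → -001  -111  0-10  00-0  000-  011-  1-01(✓)  1-11(✓)  10-1(✓)  11-1(✓)  110-
size-2^2 implicants → 1--1
Unchecked terms (primes): -001, -111, 0-10, 00-0, 000-, 011-, 1--1, 110-
Minterm coverage:
  m0 ⊆ 00-0,000-
  m2 ⊆ 0-10,00-0
  m6 ⊆ 0-10,011-
  m7 ⊆ -111,011-
  m9 ⊆ -001,1--1
  m11 ⊆ 1--1 [E]
  m12 ⊆ 110- [E]
  m13 ⊆ 1--1,110-
E = {1--1, 110-}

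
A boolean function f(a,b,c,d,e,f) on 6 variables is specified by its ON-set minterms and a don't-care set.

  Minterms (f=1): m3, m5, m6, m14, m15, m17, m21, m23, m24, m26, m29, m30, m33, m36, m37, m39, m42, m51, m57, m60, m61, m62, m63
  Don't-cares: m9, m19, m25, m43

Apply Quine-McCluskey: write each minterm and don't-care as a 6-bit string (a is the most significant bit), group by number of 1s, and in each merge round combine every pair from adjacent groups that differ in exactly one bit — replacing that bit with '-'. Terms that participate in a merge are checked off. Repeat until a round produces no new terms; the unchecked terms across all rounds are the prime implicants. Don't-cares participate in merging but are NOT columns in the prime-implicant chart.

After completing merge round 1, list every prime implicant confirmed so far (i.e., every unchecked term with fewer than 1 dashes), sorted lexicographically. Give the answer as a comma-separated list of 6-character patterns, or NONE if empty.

NONE

Round 0: 000011✓ 000101✓ 000110✓ 001001✓ 001110✓ 001111✓ 010001✓ 010011✓ 010101✓ 010111✓ 011000✓ 011001✓ 011010✓ 011101✓ 011110✓ 100001✓ 100100✓ 100101✓ 100111✓ 101010✓ 101011✓ 110011✓ 111001✓ 111100✓ 111101✓ 111110✓ 111111✓
Round 1: -00101 -10011 -11001✓ -11101✓ -11110 0-0011 0-0101 0-1001 0-1110 00-110 00111- 01-001✓ 01-101✓ 010-01✓ 010-11✓ 0100-1✓ 0101-1✓ 011-01✓ 011-10 0110-0 01100- 100-01 1001-1 10010- 10101- 111-01✓ 1111-0✓ 1111-1✓ 11110-✓ 11111-✓
Round 2: -11-01 01--01 010--1 1111--
PIs = {-00101, -10011, -11-01, -11110, 0-0011, 0-0101, 0-1001, 0-1110, 00-110, 00111-, 01--01, 010--1, 011-10, 0110-0, 01100-, 100-01, 1001-1, 10010-, 10101-, 1111--}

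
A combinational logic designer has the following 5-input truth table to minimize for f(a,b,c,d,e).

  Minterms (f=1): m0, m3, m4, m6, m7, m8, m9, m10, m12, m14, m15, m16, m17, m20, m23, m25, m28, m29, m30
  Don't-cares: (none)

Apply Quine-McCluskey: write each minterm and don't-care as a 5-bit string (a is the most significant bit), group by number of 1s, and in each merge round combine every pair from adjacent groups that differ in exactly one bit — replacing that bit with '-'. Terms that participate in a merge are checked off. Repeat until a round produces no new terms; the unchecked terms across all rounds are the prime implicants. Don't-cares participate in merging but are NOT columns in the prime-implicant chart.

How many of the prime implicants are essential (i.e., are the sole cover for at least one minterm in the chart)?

5

size-2^0 implicants → 00000(✓)  00011(✓)  00100(✓)  00110(✓)  00111(✓)  01000(✓)  01001(✓)  01010(✓)  01100(✓)  01110(✓)  01111(✓)  10000(✓)  10001(✓)  10100(✓)  10111(✓)  11001(✓)  11100(✓)  11101(✓)  11110(✓)
size-2^1 implicants → -0000(✓)  -0100(✓)  -0111  -1001  -1100(✓)  -1110(✓)  0-000(✓)  0-100(✓)  0-110(✓)  0-111(✓)  00-00(✓)  00-11  001-0(✓)  0011-(✓)  01-00(✓)  01-10(✓)  010-0(✓)  0100-  011-0(✓)  0111-(✓)  1-001  1-100(✓)  10-00(✓)  1000-  11-01  111-0(✓)  1110-
size-2^2 implicants → --100  -0-00  -11-0  0--00  0-1-0  0-11-  01--0
Unchecked terms (primes): --100, -0-00, -0111, -1001, -11-0, 0--00, 0-1-0, 0-11-, 00-11, 01--0, 0100-, 1-001, 1000-, 11-01, 1110-
Minterm coverage:
  m0 ⊆ -0-00,0--00
  m3 ⊆ 00-11 [E]
  m4 ⊆ --100,-0-00,0--00,0-1-0
  m6 ⊆ 0-1-0,0-11-
  m7 ⊆ -0111,0-11-,00-11
  m8 ⊆ 0--00,01--0,0100-
  m9 ⊆ -1001,0100-
  m10 ⊆ 01--0 [E]
  m12 ⊆ --100,-11-0,0--00,0-1-0,01--0
  m14 ⊆ -11-0,0-1-0,0-11-,01--0
  m15 ⊆ 0-11- [E]
  m16 ⊆ -0-00,1000-
  m17 ⊆ 1-001,1000-
  m20 ⊆ --100,-0-00
  m23 ⊆ -0111 [E]
  m25 ⊆ -1001,1-001,11-01
  m28 ⊆ --100,-11-0,1110-
  m29 ⊆ 11-01,1110-
  m30 ⊆ -11-0 [E]
E = {-0111, -11-0, 0-11-, 00-11, 01--0}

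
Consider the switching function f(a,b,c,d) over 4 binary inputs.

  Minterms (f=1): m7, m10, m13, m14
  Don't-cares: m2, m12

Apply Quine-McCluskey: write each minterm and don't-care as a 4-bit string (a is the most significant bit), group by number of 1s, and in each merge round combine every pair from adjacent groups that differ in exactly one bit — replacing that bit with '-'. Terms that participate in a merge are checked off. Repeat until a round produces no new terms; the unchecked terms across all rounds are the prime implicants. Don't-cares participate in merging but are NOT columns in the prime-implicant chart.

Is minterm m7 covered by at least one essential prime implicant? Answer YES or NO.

size-2^0 implicants → 0010(✓)  0111  1010(✓)  1100(✓)  1101(✓)  1110(✓)
size-2^1 implicants → -010  1-10  11-0  110-
Unchecked terms (primes): -010, 0111, 1-10, 11-0, 110-
Minterm coverage:
  m7 ⊆ 0111 [E]
  m10 ⊆ -010,1-10
  m13 ⊆ 110- [E]
  m14 ⊆ 1-10,11-0
E = {0111, 110-}

YES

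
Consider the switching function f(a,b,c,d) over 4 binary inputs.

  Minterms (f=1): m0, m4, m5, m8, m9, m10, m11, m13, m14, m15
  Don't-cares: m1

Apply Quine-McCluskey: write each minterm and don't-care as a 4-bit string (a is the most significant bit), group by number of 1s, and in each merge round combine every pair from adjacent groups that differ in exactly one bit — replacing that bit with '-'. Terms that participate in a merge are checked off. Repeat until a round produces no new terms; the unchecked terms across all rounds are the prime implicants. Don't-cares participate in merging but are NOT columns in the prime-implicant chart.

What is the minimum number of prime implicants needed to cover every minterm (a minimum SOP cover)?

Round 0: 0000✓ 0001✓ 0100✓ 0101✓ 1000✓ 1001✓ 1010✓ 1011✓ 1101✓ 1110✓ 1111✓
Round 1: -000✓ -001✓ -101✓ 0-00✓ 0-01✓ 000-✓ 010-✓ 1-01✓ 1-10✓ 1-11✓ 10-0✓ 10-1✓ 100-✓ 101-✓ 11-1✓ 111-✓
Round 2: --01 -00- 0-0- 1--1 1-1- 10--
PIs = {--01, -00-, 0-0-, 1--1, 1-1-, 10--}
Coverage chart:
  m0: -00-,0-0-
  m4: 0-0- ←essential
  m5: --01,0-0-
  m8: -00-,10--
  m9: --01,-00-,1--1,10--
  m10: 1-1-,10--
  m11: 1--1,1-1-,10--
  m13: --01,1--1
  m14: 1-1- ←essential
  m15: 1--1,1-1-
Essential: 0-0-, 1-1-
Petrick residual → --01, -00-
Min cover (4 terms): c'd + b'c' + a'c' + ac

4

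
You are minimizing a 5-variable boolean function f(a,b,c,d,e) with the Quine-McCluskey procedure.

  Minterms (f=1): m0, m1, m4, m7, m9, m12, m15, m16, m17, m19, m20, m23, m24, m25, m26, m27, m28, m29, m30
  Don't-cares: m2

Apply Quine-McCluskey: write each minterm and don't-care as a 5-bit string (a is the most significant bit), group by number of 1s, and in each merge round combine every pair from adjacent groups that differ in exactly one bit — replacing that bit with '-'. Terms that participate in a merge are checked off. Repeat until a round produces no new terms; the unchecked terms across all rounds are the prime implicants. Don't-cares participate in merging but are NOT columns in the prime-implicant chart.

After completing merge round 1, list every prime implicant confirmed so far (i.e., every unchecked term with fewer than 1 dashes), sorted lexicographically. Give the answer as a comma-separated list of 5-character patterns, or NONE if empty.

size-2^0 implicants → 00000(✓)  00001(✓)  00010(✓)  00100(✓)  00111(✓)  01001(✓)  01100(✓)  01111(✓)  10000(✓)  10001(✓)  10011(✓)  10100(✓)  10111(✓)  11000(✓)  11001(✓)  11010(✓)  11011(✓)  11100(✓)  11101(✓)  11110(✓)
size-2^1 implicants → -0000(✓)  -0001(✓)  -0100(✓)  -0111  -1001(✓)  -1100(✓)  0-001(✓)  0-100(✓)  0-111  00-00(✓)  000-0  0000-(✓)  1-000(✓)  1-001(✓)  1-011(✓)  1-100(✓)  10-00(✓)  10-11  100-1(✓)  1000-(✓)  11-00(✓)  11-01(✓)  11-10(✓)  110-0(✓)  110-1(✓)  1100-(✓)  1101-(✓)  111-0(✓)  1110-(✓)
size-2^2 implicants → --001  --100  -0-00  -000-  1--00  1-0-1  1-00-  11--0  11-0-  110--
Unchecked terms (primes): --001, --100, -0-00, -000-, -0111, 0-111, 000-0, 1--00, 1-0-1, 1-00-, 10-11, 11--0, 11-0-, 110--

NONE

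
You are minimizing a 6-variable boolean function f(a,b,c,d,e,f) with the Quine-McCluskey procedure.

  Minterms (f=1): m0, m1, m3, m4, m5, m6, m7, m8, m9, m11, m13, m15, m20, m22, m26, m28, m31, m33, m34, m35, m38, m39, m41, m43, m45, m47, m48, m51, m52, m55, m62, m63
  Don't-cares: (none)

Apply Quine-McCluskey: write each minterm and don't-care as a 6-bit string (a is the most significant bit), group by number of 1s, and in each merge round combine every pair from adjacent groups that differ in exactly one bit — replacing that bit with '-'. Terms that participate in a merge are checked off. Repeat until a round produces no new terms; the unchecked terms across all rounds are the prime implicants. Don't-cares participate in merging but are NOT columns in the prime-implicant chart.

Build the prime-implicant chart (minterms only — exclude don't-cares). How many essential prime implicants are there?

[col 0] 000000*, 000001*, 000011*, 000100*, 000101*, 000110*, 000111*, 001000*, 001001*, 001011*, 001101*, 001111*, 010100*, 010110*, 011010, 011100*, 011111*, 100001*, 100010*, 100011*, 100110*, 100111*, 101001*, 101011*, 101101*, 101111*, 110000*, 110011*, 110100*, 110111*, 111110*, 111111*
[col 1] -00001*, -00011*, -00110*, -00111*, -01001*, -01011*, -01101*, -01111*, -10100, -11111*, 0-0100*, 0-0110*, 0-1111*, 00-000*, 00-001*, 00-011*, 00-101*, 00-111*, 000-00*, 000-01*, 000-11*, 0000-1*, 00000-*, 0001-0*, 0001-1*, 00010-*, 00011-*, 001-01*, 001-11*, 0010-1*, 00100-*, 0011-1*, 01-100, 0101-0*, 1-0011*, 1-0111*, 1-1111*, 10-001*, 10-011*, 10-111*, 100-10*, 100-11*, 1000-1*, 10001-*, 10011-*, 101-01*, 101-11*, 1010-1*, 1011-1*, 11-111*, 110-00, 110-11*, 11111-
[col 2] --1111, -0-001*, -0-011*, -0-111*, -00-11*, -000-1*, -0011-, -01-01*, -01-11*, -010-1*, -011-1*, 0-01-0, 00--01*, 00--11*, 00-0-1*, 00-00-, 00-1-1*, 000--1*, 000-0-, 0001--, 001--1*, 1--111, 1-0-11, 10--11*, 10-0-1*, 100-1-, 101--1*
[col 3] -0--11, -0-0-1, -01--1, 00---1
Prime implicants: --1111, -0--11, -0-0-1, -0011-, -01--1, -10100, 0-01-0, 00---1, 00-00-, 000-0-, 0001--, 01-100, 011010, 1--111, 1-0-11, 100-1-, 110-00, 11111-
PI chart (minterm → PIs covering it):
  0 | 00-00-,000-0-
  1 | -0-0-1,00---1,00-00-,000-0-
  3 | -0--11,-0-0-1,00---1
  4 | 0-01-0,000-0-,0001--
  5 | 00---1,000-0-,0001--
  6 | -0011-,0-01-0,0001--
  7 | -0--11,-0011-,00---1,0001--
  8 | 00-00-  (sole → essential)
  9 | -0-0-1,-01--1,00---1,00-00-
  11 | -0--11,-0-0-1,-01--1,00---1
  13 | -01--1,00---1
  15 | --1111,-0--11,-01--1,00---1
  20 | -10100,0-01-0,01-100
  22 | 0-01-0  (sole → essential)
  26 | 011010  (sole → essential)
  28 | 01-100  (sole → essential)
  31 | --1111  (sole → essential)
  33 | -0-0-1  (sole → essential)
  34 | 100-1-  (sole → essential)
  35 | -0--11,-0-0-1,1-0-11,100-1-
  38 | -0011-,100-1-
  39 | -0--11,-0011-,1--111,1-0-11,100-1-
  41 | -0-0-1,-01--1
  43 | -0--11,-0-0-1,-01--1
  45 | -01--1  (sole → essential)
  47 | --1111,-0--11,-01--1,1--111
  48 | 110-00  (sole → essential)
  51 | 1-0-11  (sole → essential)
  52 | -10100,110-00
  55 | 1--111,1-0-11
  62 | 11111-  (sole → essential)
  63 | --1111,1--111,11111-
Essential prime implicants: --1111, -0-0-1, -01--1, 0-01-0, 00-00-, 01-100, 011010, 1-0-11, 100-1-, 110-00, 11111-

11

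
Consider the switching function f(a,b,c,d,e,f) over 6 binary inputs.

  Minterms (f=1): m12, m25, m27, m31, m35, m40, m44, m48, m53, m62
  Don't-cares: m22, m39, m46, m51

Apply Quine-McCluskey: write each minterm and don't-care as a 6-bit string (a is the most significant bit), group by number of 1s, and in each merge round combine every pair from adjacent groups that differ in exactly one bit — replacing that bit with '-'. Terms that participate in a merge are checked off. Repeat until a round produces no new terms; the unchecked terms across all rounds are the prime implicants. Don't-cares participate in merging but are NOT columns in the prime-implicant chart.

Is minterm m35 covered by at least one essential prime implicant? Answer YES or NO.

Round 0: 001100✓ 010110 011001✓ 011011✓ 011111✓ 100011✓ 100111✓ 101000✓ 101100✓ 101110✓ 110000 110011✓ 110101 111110✓
Round 1: -01100 011-11 0110-1 1-0011 1-1110 100-11 101-00 1011-0
PIs = {-01100, 010110, 011-11, 0110-1, 1-0011, 1-1110, 100-11, 101-00, 1011-0, 110000, 110101}
Coverage chart:
  m12: -01100 ←essential
  m25: 0110-1 ←essential
  m27: 011-11,0110-1
  m31: 011-11 ←essential
  m35: 1-0011,100-11
  m40: 101-00 ←essential
  m44: -01100,101-00,1011-0
  m48: 110000 ←essential
  m53: 110101 ←essential
  m62: 1-1110 ←essential
Essential: -01100, 011-11, 0110-1, 1-1110, 101-00, 110000, 110101

NO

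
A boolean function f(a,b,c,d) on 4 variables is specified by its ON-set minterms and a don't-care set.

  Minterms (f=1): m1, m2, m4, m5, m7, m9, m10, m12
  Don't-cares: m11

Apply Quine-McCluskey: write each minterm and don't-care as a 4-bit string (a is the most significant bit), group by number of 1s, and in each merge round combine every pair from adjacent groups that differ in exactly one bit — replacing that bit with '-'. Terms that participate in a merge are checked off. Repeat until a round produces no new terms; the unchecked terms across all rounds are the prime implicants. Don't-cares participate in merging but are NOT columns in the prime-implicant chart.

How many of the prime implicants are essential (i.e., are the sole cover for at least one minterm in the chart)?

3

[col 0] 0001*, 0010*, 0100*, 0101*, 0111*, 1001*, 1010*, 1011*, 1100*
[col 1] -001, -010, -100, 0-01, 01-1, 010-, 10-1, 101-
Prime implicants: -001, -010, -100, 0-01, 01-1, 010-, 10-1, 101-
PI chart (minterm → PIs covering it):
  1 | -001,0-01
  2 | -010  (sole → essential)
  4 | -100,010-
  5 | 0-01,01-1,010-
  7 | 01-1  (sole → essential)
  9 | -001,10-1
  10 | -010,101-
  12 | -100  (sole → essential)
Essential prime implicants: -010, -100, 01-1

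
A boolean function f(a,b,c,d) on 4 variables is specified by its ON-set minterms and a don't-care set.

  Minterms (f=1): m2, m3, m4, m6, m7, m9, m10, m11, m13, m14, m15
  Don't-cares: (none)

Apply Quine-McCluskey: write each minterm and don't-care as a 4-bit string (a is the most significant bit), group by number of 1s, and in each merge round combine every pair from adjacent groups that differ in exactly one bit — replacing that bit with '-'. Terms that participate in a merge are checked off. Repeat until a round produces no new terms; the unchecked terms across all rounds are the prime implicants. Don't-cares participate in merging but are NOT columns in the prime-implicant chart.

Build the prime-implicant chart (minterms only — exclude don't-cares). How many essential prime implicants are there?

size-2^0 implicants → 0010(✓)  0011(✓)  0100(✓)  0110(✓)  0111(✓)  1001(✓)  1010(✓)  1011(✓)  1101(✓)  1110(✓)  1111(✓)
size-2^1 implicants → -010(✓)  -011(✓)  -110(✓)  -111(✓)  0-10(✓)  0-11(✓)  001-(✓)  01-0  011-(✓)  1-01(✓)  1-10(✓)  1-11(✓)  10-1(✓)  101-(✓)  11-1(✓)  111-(✓)
size-2^2 implicants → --10(✓)  --11(✓)  -01-(✓)  -11-(✓)  0-1-(✓)  1--1  1-1-(✓)
size-2^3 implicants → --1-
Unchecked terms (primes): --1-, 01-0, 1--1
Minterm coverage:
  m2 ⊆ --1- [E]
  m3 ⊆ --1- [E]
  m4 ⊆ 01-0 [E]
  m6 ⊆ --1-,01-0
  m7 ⊆ --1- [E]
  m9 ⊆ 1--1 [E]
  m10 ⊆ --1- [E]
  m11 ⊆ --1-,1--1
  m13 ⊆ 1--1 [E]
  m14 ⊆ --1- [E]
  m15 ⊆ --1-,1--1
E = {--1-, 01-0, 1--1}

3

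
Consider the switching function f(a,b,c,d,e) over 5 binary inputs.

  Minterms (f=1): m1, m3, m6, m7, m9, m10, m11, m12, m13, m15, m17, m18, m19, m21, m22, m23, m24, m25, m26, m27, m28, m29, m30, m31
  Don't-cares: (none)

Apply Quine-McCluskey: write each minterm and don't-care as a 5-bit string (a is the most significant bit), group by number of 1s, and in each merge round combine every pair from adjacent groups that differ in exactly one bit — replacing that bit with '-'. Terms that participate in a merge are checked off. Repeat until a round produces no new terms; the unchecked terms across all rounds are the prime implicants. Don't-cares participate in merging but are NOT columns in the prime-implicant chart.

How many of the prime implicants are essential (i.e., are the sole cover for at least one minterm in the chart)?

7

Round 0: 00001✓ 00011✓ 00110✓ 00111✓ 01001✓ 01010✓ 01011✓ 01100✓ 01101✓ 01111✓ 10001✓ 10010✓ 10011✓ 10101✓ 10110✓ 10111✓ 11000✓ 11001✓ 11010✓ 11011✓ 11100✓ 11101✓ 11110✓ 11111✓
Round 1: -0001✓ -0011✓ -0110✓ -0111✓ -1001✓ -1010✓ -1011✓ -1100✓ -1101✓ -1111✓ 0-001✓ 0-011✓ 0-111✓ 00-11✓ 000-1✓ 0011-✓ 01-01✓ 01-11✓ 010-1✓ 0101-✓ 011-1✓ 0110-✓ 1-001✓ 1-010✓ 1-011✓ 1-101✓ 1-110✓ 1-111✓ 10-01✓ 10-10✓ 10-11✓ 100-1✓ 1001-✓ 101-1✓ 1011-✓ 11-00✓ 11-01✓ 11-10✓ 11-11✓ 110-0✓ 110-1✓ 1100-✓ 1101-✓ 111-0✓ 111-1✓ 1110-✓ 1111-✓
Round 2: --001✓ --011✓ --111✓ -0-11✓ -00-1✓ -011- -1-01✓ -1-11✓ -10-1✓ -101- -11-1✓ -110- 0--11✓ 0-0-1✓ 01--1✓ 1--01✓ 1--10✓ 1--11✓ 1-0-1✓ 1-01-✓ 1-1-1✓ 1-11-✓ 10--1✓ 10-1-✓ 11--0✓ 11--1✓ 11-0-✓ 11-1-✓ 110--✓ 111--✓
Round 3: ---11 --0-1 -1--1 1---1 1--1- 11---
PIs = {---11, --0-1, -011-, -1--1, -101-, -110-, 1---1, 1--1-, 11---}
Coverage chart:
  m1: --0-1 ←essential
  m3: ---11,--0-1
  m6: -011- ←essential
  m7: ---11,-011-
  m9: --0-1,-1--1
  m10: -101- ←essential
  m11: ---11,--0-1,-1--1,-101-
  m12: -110- ←essential
  m13: -1--1,-110-
  m15: ---11,-1--1
  m17: --0-1,1---1
  m18: 1--1- ←essential
  m19: ---11,--0-1,1---1,1--1-
  m21: 1---1 ←essential
  m22: -011-,1--1-
  m23: ---11,-011-,1---1,1--1-
  m24: 11--- ←essential
  m25: --0-1,-1--1,1---1,11---
  m26: -101-,1--1-,11---
  m27: ---11,--0-1,-1--1,-101-,1---1,1--1-,11---
  m28: -110-,11---
  m29: -1--1,-110-,1---1,11---
  m30: 1--1-,11---
  m31: ---11,-1--1,1---1,1--1-,11---
Essential: --0-1, -011-, -101-, -110-, 1---1, 1--1-, 11---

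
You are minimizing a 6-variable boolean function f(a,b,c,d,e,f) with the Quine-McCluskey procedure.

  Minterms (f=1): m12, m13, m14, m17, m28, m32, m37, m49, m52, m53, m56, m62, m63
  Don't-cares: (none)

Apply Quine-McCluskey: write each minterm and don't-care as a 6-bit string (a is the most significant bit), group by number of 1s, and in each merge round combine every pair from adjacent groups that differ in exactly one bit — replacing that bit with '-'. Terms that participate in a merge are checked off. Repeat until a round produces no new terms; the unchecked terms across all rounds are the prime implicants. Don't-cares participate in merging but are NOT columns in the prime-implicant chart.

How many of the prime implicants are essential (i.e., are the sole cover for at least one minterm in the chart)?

Round 0: 001100✓ 001101✓ 001110✓ 010001✓ 011100✓ 100000 100101✓ 110001✓ 110100✓ 110101✓ 111000 111110✓ 111111✓
Round 1: -10001 0-1100 0011-0 00110- 1-0101 110-01 11010- 11111-
PIs = {-10001, 0-1100, 0011-0, 00110-, 1-0101, 100000, 110-01, 11010-, 111000, 11111-}
Coverage chart:
  m12: 0-1100,0011-0,00110-
  m13: 00110- ←essential
  m14: 0011-0 ←essential
  m17: -10001 ←essential
  m28: 0-1100 ←essential
  m32: 100000 ←essential
  m37: 1-0101 ←essential
  m49: -10001,110-01
  m52: 11010- ←essential
  m53: 1-0101,110-01,11010-
  m56: 111000 ←essential
  m62: 11111- ←essential
  m63: 11111- ←essential
Essential: -10001, 0-1100, 0011-0, 00110-, 1-0101, 100000, 11010-, 111000, 11111-

9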